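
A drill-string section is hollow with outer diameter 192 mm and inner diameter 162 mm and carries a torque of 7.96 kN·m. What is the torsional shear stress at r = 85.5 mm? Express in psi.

1500 psi

J = π(d_o⁴ − d_i⁴)/32 = π(0.192⁴ − 0.162⁴)/32 = 6.580×10^-5 m⁴.
Shear stress varies linearly with radius: τ = T·r/J = 7960 × 0.0855 / 6.580×10^-5 = 1.034×10^7 Pa.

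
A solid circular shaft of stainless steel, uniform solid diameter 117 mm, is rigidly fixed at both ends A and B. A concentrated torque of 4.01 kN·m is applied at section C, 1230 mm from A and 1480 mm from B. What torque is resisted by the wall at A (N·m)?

2190 N·m

With uniform GJ and both ends fixed, compatibility θ_AC = θ_CB gives T_A·a = T_B·b, together with T_A + T_B = T₀.
T_A = T₀·b/(a+b) = 4010·1480/2710 = 2190 N·m; T_B = 1820 N·m.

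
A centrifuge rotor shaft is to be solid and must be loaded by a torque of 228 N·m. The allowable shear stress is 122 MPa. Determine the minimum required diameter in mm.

For a solid shaft τ_max = 16T/(πd³), so d = (16T/(π τ_allow))^(1/3) = (16·228.0/(π·1.22×10^8))^(1/3) = 0.02119 m.

21.2 mm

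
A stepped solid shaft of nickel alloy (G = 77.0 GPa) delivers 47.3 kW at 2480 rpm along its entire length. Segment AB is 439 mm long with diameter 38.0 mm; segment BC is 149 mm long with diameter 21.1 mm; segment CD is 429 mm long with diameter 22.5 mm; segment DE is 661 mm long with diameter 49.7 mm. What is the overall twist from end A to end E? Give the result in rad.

ω = 2π·2480/60 = 259.7 rad/s, so T = P/ω = 47.3×10³ / 259.7 = 182.1 N·m.
J_AB = π(0.0380)⁴/32 = 2.05×10^-7 m⁴; J_BC = π(0.0211)⁴/32 = 1.95×10^-8 m⁴; J_CD = π(0.0225)⁴/32 = 2.52×10^-8 m⁴; J_DE = π(0.0497)⁴/32 = 5.99×10^-7 m⁴.
θ = (T/G)·Σ L_i/J_i = (182.1/77.0×10⁹)·(0.439/2.05×10^-7 + 0.149/1.95×10^-8 + 0.429/2.52×10^-8 + 0.661/5.99×10^-7) = 0.06612 rad.

0.0661 rad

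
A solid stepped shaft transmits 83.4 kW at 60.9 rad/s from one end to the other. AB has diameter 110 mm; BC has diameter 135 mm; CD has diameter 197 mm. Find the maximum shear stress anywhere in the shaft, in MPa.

5.24 MPa

ω = 60.9 rad/s, so T = P/ω = 83.4×10³ / 60.90 = 1369 N·m.
Under the same torque, τ_max = 16T/(πd³) is largest where d is smallest — segment AB (d = 110 mm).
τ_max = 16·1369/(π·(0.110)³) = 5.240×10^6 Pa.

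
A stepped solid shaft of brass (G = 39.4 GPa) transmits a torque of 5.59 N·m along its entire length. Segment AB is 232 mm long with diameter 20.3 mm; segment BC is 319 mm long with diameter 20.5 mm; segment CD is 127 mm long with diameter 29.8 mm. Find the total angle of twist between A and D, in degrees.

0.276°

J_AB = π(0.0203)⁴/32 = 1.67×10^-8 m⁴; J_BC = π(0.0205)⁴/32 = 1.73×10^-8 m⁴; J_CD = π(0.0298)⁴/32 = 7.74×10^-8 m⁴.
θ = (T/G)·Σ L_i/J_i = (5.590/39.4×10⁹)·(0.232/1.67×10^-8 + 0.319/1.73×10^-8 + 0.127/7.74×10^-8) = 4.817×10^-3 rad.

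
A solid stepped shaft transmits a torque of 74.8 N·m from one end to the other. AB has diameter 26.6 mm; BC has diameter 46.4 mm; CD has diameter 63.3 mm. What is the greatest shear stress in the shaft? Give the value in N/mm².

20.2 N/mm²

Under the same torque, τ_max = 16T/(πd³) is largest where d is smallest — segment AB (d = 26.6 mm).
τ_max = 16·74.80/(π·(0.0266)³) = 2.024×10^7 Pa.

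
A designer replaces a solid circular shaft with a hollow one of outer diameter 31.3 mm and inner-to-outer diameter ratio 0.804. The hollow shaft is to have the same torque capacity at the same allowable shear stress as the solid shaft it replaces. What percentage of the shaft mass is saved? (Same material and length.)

49.3 %

Equal τ_max and T ⇒ the solid shaft needs d_s³ = d_o³(1−k⁴), so d_s = 31.3·(1−0.804⁴)^(1/3) = 26.13 mm.
Area ratio A_h/A_s = d_o²(1−k²)/d_s² = (1−k²)/(1−k⁴)^(2/3) = 0.5072.
Mass saving = 1 − 0.5072 = 49.3 %.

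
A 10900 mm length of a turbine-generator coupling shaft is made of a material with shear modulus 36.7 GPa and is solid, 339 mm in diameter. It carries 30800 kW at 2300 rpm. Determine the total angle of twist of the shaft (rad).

0.0293 rad

ω = 2π·2300/60 = 240.9 rad/s, so T = P/ω = 30800×10³ / 240.9 = 127900 N·m.
J = πd⁴/32 = π(0.339)⁴/32 = 1.297×10^-3 m⁴.
θ = T·L/(G·J) = 127900 × 10.9 / (36.7×10⁹ × 1.297×10^-3) = 0.02929 rad.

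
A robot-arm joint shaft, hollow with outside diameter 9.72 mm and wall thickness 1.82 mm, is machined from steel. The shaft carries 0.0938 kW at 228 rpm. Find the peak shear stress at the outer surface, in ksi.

3.73 ksi

ω = 2π·228/60 = 23.88 rad/s, so T = P/ω = 0.0938×10³ / 23.88 = 3.929 N·m.
J = π(d_o⁴ − d_i⁴)/32 = π(0.00972⁴ − 0.00608⁴)/32 = 7.422×10^-10 m⁴.
τ_max = T·r/J = 3.929 × 0.00486 / 7.422×10^-10 = 2.573×10^7 Pa.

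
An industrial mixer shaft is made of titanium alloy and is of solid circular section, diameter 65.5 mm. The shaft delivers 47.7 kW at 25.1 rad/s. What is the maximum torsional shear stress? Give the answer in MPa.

34.4 MPa

ω = 25.1 rad/s, so T = P/ω = 47.7×10³ / 25.10 = 1900 N·m.
J = πd⁴/32 = π(0.0655)⁴/32 = 1.807×10^-6 m⁴.
τ_max = T·r/J = 1900 × 0.0328 / 1.807×10^-6 = 3.444×10^7 Pa.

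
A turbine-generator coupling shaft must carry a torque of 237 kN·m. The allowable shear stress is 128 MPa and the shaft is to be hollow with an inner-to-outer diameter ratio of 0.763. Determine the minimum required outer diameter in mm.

For a hollow shaft with d_i/d_o = 0.763: τ_max = 16T/(π d_o³ (1−k⁴)), so d_o = [16T/(π τ_allow (1−k⁴))]^(1/3) = [16·237000/(π·1.28×10^8·0.6611)]^(1/3) = 0.2425 m.

243 mm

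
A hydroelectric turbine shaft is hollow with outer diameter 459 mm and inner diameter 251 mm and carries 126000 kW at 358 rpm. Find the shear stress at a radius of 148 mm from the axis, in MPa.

ω = 2π·358/60 = 37.49 rad/s, so T = P/ω = 126000×10³ / 37.49 = 3.361e6 N·m.
J = π(d_o⁴ − d_i⁴)/32 = π(0.459⁴ − 0.251⁴)/32 = 3.968×10^-3 m⁴.
Shear stress varies linearly with radius: τ = T·r/J = 3.361e6 × 0.148 / 3.968×10^-3 = 1.254×10^8 Pa.

125 MPa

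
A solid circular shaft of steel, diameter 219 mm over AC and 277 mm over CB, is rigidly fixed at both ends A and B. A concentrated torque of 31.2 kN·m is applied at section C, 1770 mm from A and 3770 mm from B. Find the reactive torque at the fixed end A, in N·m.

Compatibility: T_A·a/J_AC = T_B·b/J_CB with T_A + T_B = T₀.
J_AC = 2.26×10^-4 m⁴, J_CB = 5.78×10^-4 m⁴, so T_A = T₀·(J_AC/a)/((J_AC/a)+(J_CB/b)) = 14170 N·m, T_B = 17030 N·m.

14200 N·m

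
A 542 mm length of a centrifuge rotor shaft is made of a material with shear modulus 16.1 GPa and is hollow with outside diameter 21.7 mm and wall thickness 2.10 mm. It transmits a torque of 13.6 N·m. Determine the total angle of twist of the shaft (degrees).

J = π(d_o⁴ − d_i⁴)/32 = π(0.0217⁴ − 0.0175⁴)/32 = 1.256×10^-8 m⁴.
θ = T·L/(G·J) = 13.60 × 0.542 / (16.1×10⁹ × 1.256×10^-8) = 0.03645 rad.

2.09°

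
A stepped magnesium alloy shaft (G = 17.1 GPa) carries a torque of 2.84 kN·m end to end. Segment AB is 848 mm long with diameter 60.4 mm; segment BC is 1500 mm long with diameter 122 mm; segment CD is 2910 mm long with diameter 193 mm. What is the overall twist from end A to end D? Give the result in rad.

0.123 rad

J_AB = π(0.0604)⁴/32 = 1.31×10^-6 m⁴; J_BC = π(0.122)⁴/32 = 2.17×10^-5 m⁴; J_CD = π(0.193)⁴/32 = 1.36×10^-4 m⁴.
θ = (T/G)·Σ L_i/J_i = (2840/17.1×10⁹)·(0.848/1.31×10^-6 + 1.50/2.17×10^-5 + 2.91/1.36×10^-4) = 0.1228 rad.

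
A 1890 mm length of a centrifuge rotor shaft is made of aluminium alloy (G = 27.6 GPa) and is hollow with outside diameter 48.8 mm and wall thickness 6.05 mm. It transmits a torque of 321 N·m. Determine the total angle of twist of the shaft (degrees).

J = π(d_o⁴ − d_i⁴)/32 = π(0.0488⁴ − 0.0367⁴)/32 = 3.787×10^-7 m⁴.
θ = T·L/(G·J) = 321.0 × 1.89 / (27.6×10⁹ × 3.787×10^-7) = 0.05805 rad.

3.33°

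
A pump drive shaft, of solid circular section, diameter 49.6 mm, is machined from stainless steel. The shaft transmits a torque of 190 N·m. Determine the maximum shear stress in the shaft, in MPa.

7.93 MPa

J = πd⁴/32 = π(0.0496)⁴/32 = 5.942×10^-7 m⁴.
τ_max = T·r/J = 190.0 × 0.0248 / 5.942×10^-7 = 7.930×10^6 Pa.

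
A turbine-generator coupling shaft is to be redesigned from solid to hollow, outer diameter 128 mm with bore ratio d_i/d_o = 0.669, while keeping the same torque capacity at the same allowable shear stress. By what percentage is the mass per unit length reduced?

Equal τ_max and T ⇒ the solid shaft needs d_s³ = d_o³(1−k⁴), so d_s = 128·(1−0.669⁴)^(1/3) = 118.8 mm.
Area ratio A_h/A_s = d_o²(1−k²)/d_s² = (1−k²)/(1−k⁴)^(2/3) = 0.6412.
Mass saving = 1 − 0.6412 = 35.9 %.

35.9 %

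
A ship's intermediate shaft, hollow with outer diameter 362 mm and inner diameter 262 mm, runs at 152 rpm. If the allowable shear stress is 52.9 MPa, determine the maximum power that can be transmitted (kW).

J = π(d_o⁴ − d_i⁴)/32 = π(0.362⁴ − 0.262⁴)/32 = 1.223×10^-3 m⁴.
T_max = τ_allow·J/r = 5.29×10^7 × 1.223×10^-3 / 0.181 = 357500 N·m.
ω = 2π·152/60 = 15.92 rad/s, so P_max = T_max·ω = 5.691×10^6 W.

5690 kW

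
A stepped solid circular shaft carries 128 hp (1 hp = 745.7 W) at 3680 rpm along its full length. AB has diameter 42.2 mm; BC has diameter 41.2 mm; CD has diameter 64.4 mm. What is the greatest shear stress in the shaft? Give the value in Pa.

ω = 2π·3680/60 = 385.4 rad/s, so T = P/ω = 128×745.7 / 385.4 = 247.7 N·m.
Under the same torque, τ_max = 16T/(πd³) is largest where d is smallest — segment BC (d = 41.2 mm).
τ_max = 16·247.7/(π·(0.0412)³) = 1.804×10^7 Pa.

1.80e7 Pa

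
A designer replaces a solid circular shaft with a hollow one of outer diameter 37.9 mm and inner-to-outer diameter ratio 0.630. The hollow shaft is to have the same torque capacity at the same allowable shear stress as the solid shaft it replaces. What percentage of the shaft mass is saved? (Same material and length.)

32.4 %

Equal τ_max and T ⇒ the solid shaft needs d_s³ = d_o³(1−k⁴), so d_s = 37.9·(1−0.630⁴)^(1/3) = 35.80 mm.
Area ratio A_h/A_s = d_o²(1−k²)/d_s² = (1−k²)/(1−k⁴)^(2/3) = 0.6761.
Mass saving = 1 − 0.6761 = 32.4 %.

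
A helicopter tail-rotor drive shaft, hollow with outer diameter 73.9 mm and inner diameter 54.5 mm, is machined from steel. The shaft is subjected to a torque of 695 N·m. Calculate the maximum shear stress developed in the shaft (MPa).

J = π(d_o⁴ − d_i⁴)/32 = π(0.0739⁴ − 0.0545⁴)/32 = 2.062×10^-6 m⁴.
τ_max = T·r/J = 695.0 × 0.0370 / 2.062×10^-6 = 1.245×10^7 Pa.

12.5 MPa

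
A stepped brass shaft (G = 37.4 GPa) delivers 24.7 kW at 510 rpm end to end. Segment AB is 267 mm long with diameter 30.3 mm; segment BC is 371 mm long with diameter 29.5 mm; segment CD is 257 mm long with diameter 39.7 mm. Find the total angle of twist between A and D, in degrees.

ω = 2π·510/60 = 53.41 rad/s, so T = P/ω = 24.7×10³ / 53.41 = 462.5 N·m.
J_AB = π(0.0303)⁴/32 = 8.28×10^-8 m⁴; J_BC = π(0.0295)⁴/32 = 7.44×10^-8 m⁴; J_CD = π(0.0397)⁴/32 = 2.44×10^-7 m⁴.
θ = (T/G)·Σ L_i/J_i = (462.5/37.4×10⁹)·(0.267/8.28×10^-8 + 0.371/7.44×10^-8 + 0.257/2.44×10^-7) = 0.1146 rad.

6.57°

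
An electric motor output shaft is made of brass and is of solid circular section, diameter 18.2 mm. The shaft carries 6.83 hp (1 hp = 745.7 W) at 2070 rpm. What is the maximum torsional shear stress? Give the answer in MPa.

ω = 2π·2070/60 = 216.8 rad/s, so T = P/ω = 6.83×745.7 / 216.8 = 23.50 N·m.
J = πd⁴/32 = π(0.0182)⁴/32 = 1.077×10^-8 m⁴.
τ_max = T·r/J = 23.50 × 0.00910 / 1.077×10^-8 = 1.985×10^7 Pa.

19.8 MPa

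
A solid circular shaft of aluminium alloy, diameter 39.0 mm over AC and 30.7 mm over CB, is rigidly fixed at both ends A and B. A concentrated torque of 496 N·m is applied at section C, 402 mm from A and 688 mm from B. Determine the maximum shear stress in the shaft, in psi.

5040 psi

Compatibility: T_A·a/J_AC = T_B·b/J_CB with T_A + T_B = T₀.
J_AC = 2.27×10^-7 m⁴, J_CB = 8.72×10^-8 m⁴, so T_A = T₀·(J_AC/a)/((J_AC/a)+(J_CB/b)) = 405.1 N·m, T_B = 90.89 N·m.
τ in each portion: τ_AC = 3.48×10^7 Pa, τ_CB = 1.60×10^7 Pa; maximum is in AC.
τ_max = T_AC·r/J = 405.1·0.0195/2.27×10^-7 = 3.478×10^7 Pa.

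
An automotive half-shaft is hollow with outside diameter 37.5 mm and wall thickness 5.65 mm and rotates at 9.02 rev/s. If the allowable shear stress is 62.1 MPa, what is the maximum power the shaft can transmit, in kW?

J = π(d_o⁴ − d_i⁴)/32 = π(0.0375⁴ − 0.0262⁴)/32 = 1.479×10^-7 m⁴.
T_max = τ_allow·J/r = 6.21×10^7 × 1.479×10^-7 / 0.0187 = 489.8 N·m.
ω = 2π·9.02 = 56.67 rad/s, so P_max = T_max·ω = 2.776×10^4 W.

27.8 kW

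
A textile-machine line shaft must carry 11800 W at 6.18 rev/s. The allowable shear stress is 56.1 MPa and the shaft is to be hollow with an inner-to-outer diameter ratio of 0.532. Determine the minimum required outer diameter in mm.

31.1 mm

ω = 2π·6.18 = 38.83 rad/s, so T = P/ω = 11800 / 38.83 = 303.9 N·m.
For a hollow shaft with d_i/d_o = 0.532: τ_max = 16T/(π d_o³ (1−k⁴)), so d_o = [16T/(π τ_allow (1−k⁴))]^(1/3) = [16·303.9/(π·5.61×10^7·0.9199)]^(1/3) = 0.03107 m.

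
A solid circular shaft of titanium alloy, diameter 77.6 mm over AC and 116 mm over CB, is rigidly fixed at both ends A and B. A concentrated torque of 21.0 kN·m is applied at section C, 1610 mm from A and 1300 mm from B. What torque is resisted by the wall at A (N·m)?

Compatibility: T_A·a/J_AC = T_B·b/J_CB with T_A + T_B = T₀.
J_AC = 3.56×10^-6 m⁴, J_CB = 1.78×10^-5 m⁴, so T_A = T₀·(J_AC/a)/((J_AC/a)+(J_CB/b)) = 2923 N·m, T_B = 18080 N·m.

2920 N·m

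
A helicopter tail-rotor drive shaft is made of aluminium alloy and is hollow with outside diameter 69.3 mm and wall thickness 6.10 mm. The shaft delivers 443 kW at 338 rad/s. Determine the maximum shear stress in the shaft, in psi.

5400 psi

ω = 338 rad/s, so T = P/ω = 443×10³ / 338.0 = 1311 N·m.
J = π(d_o⁴ − d_i⁴)/32 = π(0.0693⁴ − 0.0571⁴)/32 = 1.221×10^-6 m⁴.
τ_max = T·r/J = 1311 × 0.0347 / 1.221×10^-6 = 3.720×10^7 Pa.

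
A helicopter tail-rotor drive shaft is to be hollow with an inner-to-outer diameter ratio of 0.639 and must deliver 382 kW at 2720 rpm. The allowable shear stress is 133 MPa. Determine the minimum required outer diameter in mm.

39.5 mm

ω = 2π·2720/60 = 284.8 rad/s, so T = P/ω = 382×10³ / 284.8 = 1341 N·m.
For a hollow shaft with d_i/d_o = 0.639: τ_max = 16T/(π d_o³ (1−k⁴)), so d_o = [16T/(π τ_allow (1−k⁴))]^(1/3) = [16·1341/(π·1.33×10^8·0.8333)]^(1/3) = 0.03950 m.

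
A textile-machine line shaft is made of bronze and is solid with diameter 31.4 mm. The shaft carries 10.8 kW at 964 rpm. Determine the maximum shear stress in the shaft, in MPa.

17.6 MPa

ω = 2π·964/60 = 100.9 rad/s, so T = P/ω = 10.8×10³ / 100.9 = 107.0 N·m.
J = πd⁴/32 = π(0.0314)⁴/32 = 9.544×10^-8 m⁴.
τ_max = T·r/J = 107.0 × 0.0157 / 9.544×10^-8 = 1.760×10^7 Pa.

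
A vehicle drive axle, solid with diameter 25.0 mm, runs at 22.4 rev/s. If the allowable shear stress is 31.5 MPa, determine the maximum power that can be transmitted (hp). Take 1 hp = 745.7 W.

J = πd⁴/32 = π(0.0250)⁴/32 = 3.835×10^-8 m⁴.
T_max = τ_allow·J/r = 3.15×10^7 × 3.835×10^-8 / 0.0125 = 96.64 N·m.
ω = 2π·22.4 = 140.7 rad/s, so P_max = T_max·ω = 1.360×10^4 W.

18.2 hp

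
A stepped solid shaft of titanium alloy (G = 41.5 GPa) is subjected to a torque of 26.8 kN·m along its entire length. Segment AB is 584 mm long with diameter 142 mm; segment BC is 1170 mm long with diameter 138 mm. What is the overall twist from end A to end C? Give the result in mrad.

30.7 mrad

J_AB = π(0.142)⁴/32 = 3.99×10^-5 m⁴; J_BC = π(0.138)⁴/32 = 3.56×10^-5 m⁴.
θ = (T/G)·Σ L_i/J_i = (26800/41.5×10⁹)·(0.584/3.99×10^-5 + 1.17/3.56×10^-5) = 0.03067 rad.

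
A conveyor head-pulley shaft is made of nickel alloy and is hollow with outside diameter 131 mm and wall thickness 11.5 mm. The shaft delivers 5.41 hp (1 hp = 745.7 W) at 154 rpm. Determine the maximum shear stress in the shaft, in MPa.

ω = 2π·154/60 = 16.13 rad/s, so T = P/ω = 5.41×745.7 / 16.13 = 250.2 N·m.
J = π(d_o⁴ − d_i⁴)/32 = π(0.131⁴ − 0.108⁴)/32 = 1.556×10^-5 m⁴.
τ_max = T·r/J = 250.2 × 0.0655 / 1.556×10^-5 = 1.053×10^6 Pa.

1.05 MPa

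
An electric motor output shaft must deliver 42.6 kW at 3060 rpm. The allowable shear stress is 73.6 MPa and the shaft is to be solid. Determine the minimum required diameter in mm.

ω = 2π·3060/60 = 320.4 rad/s, so T = P/ω = 42.6×10³ / 320.4 = 132.9 N·m.
For a solid shaft τ_max = 16T/(πd³), so d = (16T/(π τ_allow))^(1/3) = (16·132.9/(π·7.36×10^7))^(1/3) = 0.02095 m.

21.0 mm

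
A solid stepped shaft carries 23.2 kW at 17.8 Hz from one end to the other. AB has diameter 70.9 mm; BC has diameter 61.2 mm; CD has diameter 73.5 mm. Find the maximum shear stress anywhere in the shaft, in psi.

ω = 2π·17.8 = 111.8 rad/s, so T = P/ω = 23.2×10³ / 111.8 = 207.4 N·m.
Under the same torque, τ_max = 16T/(πd³) is largest where d is smallest — segment BC (d = 61.2 mm).
τ_max = 16·207.4/(π·(0.0612)³) = 4.609×10^6 Pa.

668 psi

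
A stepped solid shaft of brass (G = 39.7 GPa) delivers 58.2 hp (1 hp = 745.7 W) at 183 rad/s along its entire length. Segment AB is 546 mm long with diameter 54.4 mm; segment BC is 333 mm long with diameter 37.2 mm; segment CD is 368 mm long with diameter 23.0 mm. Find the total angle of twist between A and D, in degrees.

ω = 183 rad/s, so T = P/ω = 58.2×745.7 / 183.0 = 237.2 N·m.
J_AB = π(0.0544)⁴/32 = 8.60×10^-7 m⁴; J_BC = π(0.0372)⁴/32 = 1.88×10^-7 m⁴; J_CD = π(0.0230)⁴/32 = 2.75×10^-8 m⁴.
θ = (T/G)·Σ L_i/J_i = (237.2/39.7×10⁹)·(0.546/8.60×10^-7 + 0.333/1.88×10^-7 + 0.368/2.75×10^-8) = 0.09439 rad.

5.41°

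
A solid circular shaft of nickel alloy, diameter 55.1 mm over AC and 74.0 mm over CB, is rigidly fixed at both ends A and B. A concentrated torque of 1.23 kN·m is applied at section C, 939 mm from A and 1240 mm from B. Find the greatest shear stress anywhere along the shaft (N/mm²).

Compatibility: T_A·a/J_AC = T_B·b/J_CB with T_A + T_B = T₀.
J_AC = 9.05×10^-7 m⁴, J_CB = 2.94×10^-6 m⁴, so T_A = T₀·(J_AC/a)/((J_AC/a)+(J_CB/b)) = 355.1 N·m, T_B = 874.9 N·m.
τ in each portion: τ_AC = 1.08×10^7 Pa, τ_CB = 1.10×10^7 Pa; maximum is in CB.
τ_max = T_CB·r/J = 874.9·0.0370/2.94×10^-6 = 1.100×10^7 Pa.

11.0 N/mm²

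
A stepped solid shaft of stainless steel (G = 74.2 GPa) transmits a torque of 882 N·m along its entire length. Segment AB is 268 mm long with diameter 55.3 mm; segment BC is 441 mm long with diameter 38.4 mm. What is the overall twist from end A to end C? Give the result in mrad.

J_AB = π(0.0553)⁴/32 = 9.18×10^-7 m⁴; J_BC = π(0.0384)⁴/32 = 2.13×10^-7 m⁴.
θ = (T/G)·Σ L_i/J_i = (882.0/74.2×10⁹)·(0.268/9.18×10^-7 + 0.441/2.13×10^-7) = 0.02803 rad.

28.0 mrad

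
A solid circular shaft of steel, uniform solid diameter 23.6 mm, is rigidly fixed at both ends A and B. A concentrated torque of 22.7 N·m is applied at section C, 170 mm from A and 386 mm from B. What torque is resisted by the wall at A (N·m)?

15.8 N·m

With uniform GJ and both ends fixed, compatibility θ_AC = θ_CB gives T_A·a = T_B·b, together with T_A + T_B = T₀.
T_A = T₀·b/(a+b) = 22.70·386/556.0 = 15.76 N·m; T_B = 6.941 N·m.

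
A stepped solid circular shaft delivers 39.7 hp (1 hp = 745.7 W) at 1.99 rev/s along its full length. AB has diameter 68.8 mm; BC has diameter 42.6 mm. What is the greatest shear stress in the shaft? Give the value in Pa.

ω = 2π·1.99 = 12.50 rad/s, so T = P/ω = 39.7×745.7 / 12.50 = 2368 N·m.
Under the same torque, τ_max = 16T/(πd³) is largest where d is smallest — segment BC (d = 42.6 mm).
τ_max = 16·2368/(π·(0.0426)³) = 1.560×10^8 Pa.

1.56e8 Pa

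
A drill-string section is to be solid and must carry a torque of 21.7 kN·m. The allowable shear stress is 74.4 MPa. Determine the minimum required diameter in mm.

114 mm

For a solid shaft τ_max = 16T/(πd³), so d = (16T/(π τ_allow))^(1/3) = (16·21700/(π·7.44×10^7))^(1/3) = 0.1141 m.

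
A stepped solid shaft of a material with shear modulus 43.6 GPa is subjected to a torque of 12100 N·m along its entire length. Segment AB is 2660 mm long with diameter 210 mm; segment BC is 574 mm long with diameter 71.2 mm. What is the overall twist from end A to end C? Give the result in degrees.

3.84°

J_AB = π(0.210)⁴/32 = 1.91×10^-4 m⁴; J_BC = π(0.0712)⁴/32 = 2.52×10^-6 m⁴.
θ = (T/G)·Σ L_i/J_i = (12100/43.6×10⁹)·(2.66/1.91×10^-4 + 0.574/2.52×10^-6) = 0.06700 rad.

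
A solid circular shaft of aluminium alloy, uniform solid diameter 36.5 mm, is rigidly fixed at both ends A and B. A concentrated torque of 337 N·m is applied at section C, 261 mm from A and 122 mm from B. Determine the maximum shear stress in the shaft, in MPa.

With uniform GJ and both ends fixed, compatibility θ_AC = θ_CB gives T_A·a = T_B·b, together with T_A + T_B = T₀.
T_A = T₀·b/(a+b) = 337.0·122/383.0 = 107.3 N·m; T_B = 229.7 N·m.
τ in each portion: τ_AC = 1.12×10^7 Pa, τ_CB = 2.41×10^7 Pa; maximum is in CB.
τ_max = T_CB·r/J = 229.7·0.0182/1.74×10^-7 = 2.405×10^7 Pa.

24.1 MPa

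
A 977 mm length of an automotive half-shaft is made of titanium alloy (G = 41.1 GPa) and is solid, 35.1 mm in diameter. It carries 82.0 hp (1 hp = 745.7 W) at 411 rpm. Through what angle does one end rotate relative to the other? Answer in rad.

0.227 rad

ω = 2π·411/60 = 43.04 rad/s, so T = P/ω = 82.0×745.7 / 43.04 = 1421 N·m.
J = πd⁴/32 = π(0.0351)⁴/32 = 1.490×10^-7 m⁴.
θ = T·L/(G·J) = 1421 × 0.977 / (41.1×10⁹ × 1.490×10^-7) = 0.2266 rad.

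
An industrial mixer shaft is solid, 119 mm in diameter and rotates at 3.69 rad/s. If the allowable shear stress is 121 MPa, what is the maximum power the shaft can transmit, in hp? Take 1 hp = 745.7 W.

J = πd⁴/32 = π(0.119)⁴/32 = 1.969×10^-5 m⁴.
T_max = τ_allow·J/r = 1.21×10^8 × 1.969×10^-5 / 0.0595 = 40040 N·m.
ω = 3.69 rad/s, so P_max = T_max·ω = 1.477×10^5 W.

198 hp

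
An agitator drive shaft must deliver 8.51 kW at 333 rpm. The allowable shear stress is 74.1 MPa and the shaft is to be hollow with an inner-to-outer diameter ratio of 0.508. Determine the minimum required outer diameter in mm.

ω = 2π·333/60 = 34.87 rad/s, so T = P/ω = 8.51×10³ / 34.87 = 244.0 N·m.
For a hollow shaft with d_i/d_o = 0.508: τ_max = 16T/(π d_o³ (1−k⁴)), so d_o = [16T/(π τ_allow (1−k⁴))]^(1/3) = [16·244.0/(π·7.41×10^7·0.9334)]^(1/3) = 0.02619 m.

26.2 mm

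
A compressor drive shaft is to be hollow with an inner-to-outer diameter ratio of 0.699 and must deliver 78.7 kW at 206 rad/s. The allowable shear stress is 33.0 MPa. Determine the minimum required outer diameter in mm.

42.6 mm

ω = 206 rad/s, so T = P/ω = 78.7×10³ / 206.0 = 382.0 N·m.
For a hollow shaft with d_i/d_o = 0.699: τ_max = 16T/(π d_o³ (1−k⁴)), so d_o = [16T/(π τ_allow (1−k⁴))]^(1/3) = [16·382.0/(π·3.30×10^7·0.7613)]^(1/3) = 0.04263 m.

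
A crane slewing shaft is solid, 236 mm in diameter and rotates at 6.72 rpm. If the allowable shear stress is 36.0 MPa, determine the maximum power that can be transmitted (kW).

65.4 kW

J = πd⁴/32 = π(0.236)⁴/32 = 3.045×10^-4 m⁴.
T_max = τ_allow·J/r = 3.60×10^7 × 3.045×10^-4 / 0.118 = 92910 N·m.
ω = 2π·6.72/60 = 0.7037 rad/s, so P_max = T_max·ω = 6.538×10^4 W.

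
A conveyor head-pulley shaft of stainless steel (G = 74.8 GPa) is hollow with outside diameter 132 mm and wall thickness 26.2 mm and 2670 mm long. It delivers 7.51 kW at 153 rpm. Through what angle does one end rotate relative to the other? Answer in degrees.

0.0371°

ω = 2π·153/60 = 16.02 rad/s, so T = P/ω = 7.51×10³ / 16.02 = 468.7 N·m.
J = π(d_o⁴ − d_i⁴)/32 = π(0.132⁴ − 0.0796⁴)/32 = 2.586×10^-5 m⁴.
θ = T·L/(G·J) = 468.7 × 2.67 / (74.8×10⁹ × 2.586×10^-5) = 6.469×10^-4 rad.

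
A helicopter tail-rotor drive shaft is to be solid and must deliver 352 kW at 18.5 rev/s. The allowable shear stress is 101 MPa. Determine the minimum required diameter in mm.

53.4 mm

ω = 2π·18.5 = 116.2 rad/s, so T = P/ω = 352×10³ / 116.2 = 3028 N·m.
For a solid shaft τ_max = 16T/(πd³), so d = (16T/(π τ_allow))^(1/3) = (16·3028/(π·1.01×10^8))^(1/3) = 0.05345 m.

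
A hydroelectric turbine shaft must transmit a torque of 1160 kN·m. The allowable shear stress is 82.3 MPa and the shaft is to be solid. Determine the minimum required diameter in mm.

For a solid shaft τ_max = 16T/(πd³), so d = (16T/(π τ_allow))^(1/3) = (16·1.160e6/(π·8.23×10^7))^(1/3) = 0.4156 m.

416 mm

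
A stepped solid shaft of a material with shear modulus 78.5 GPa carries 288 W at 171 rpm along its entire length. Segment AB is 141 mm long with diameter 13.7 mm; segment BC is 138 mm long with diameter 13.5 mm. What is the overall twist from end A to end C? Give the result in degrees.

ω = 2π·171/60 = 17.91 rad/s, so T = P/ω = 288 / 17.91 = 16.08 N·m.
J_AB = π(0.0137)⁴/32 = 3.46×10^-9 m⁴; J_BC = π(0.0135)⁴/32 = 3.26×10^-9 m⁴.
θ = (T/G)·Σ L_i/J_i = (16.08/78.5×10⁹)·(0.141/3.46×10^-9 + 0.138/3.26×10^-9) = 0.01702 rad.

0.975°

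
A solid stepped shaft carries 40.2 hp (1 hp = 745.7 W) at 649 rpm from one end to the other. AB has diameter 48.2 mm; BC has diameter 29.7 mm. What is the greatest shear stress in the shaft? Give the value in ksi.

12.4 ksi

ω = 2π·649/60 = 67.96 rad/s, so T = P/ω = 40.2×745.7 / 67.96 = 441.1 N·m.
Under the same torque, τ_max = 16T/(πd³) is largest where d is smallest — segment BC (d = 29.7 mm).
τ_max = 16·441.1/(π·(0.0297)³) = 8.575×10^7 Pa.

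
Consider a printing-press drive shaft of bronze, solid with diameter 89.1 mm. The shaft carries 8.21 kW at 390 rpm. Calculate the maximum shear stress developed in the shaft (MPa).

ω = 2π·390/60 = 40.84 rad/s, so T = P/ω = 8.21×10³ / 40.84 = 201.0 N·m.
J = πd⁴/32 = π(0.0891)⁴/32 = 6.187×10^-6 m⁴.
τ_max = T·r/J = 201.0 × 0.0445 / 6.187×10^-6 = 1.447×10^6 Pa.

1.45 MPa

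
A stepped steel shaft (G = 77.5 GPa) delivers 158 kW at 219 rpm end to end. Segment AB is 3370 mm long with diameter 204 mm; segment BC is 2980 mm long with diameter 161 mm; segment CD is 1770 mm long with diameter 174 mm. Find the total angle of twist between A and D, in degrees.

ω = 2π·219/60 = 22.93 rad/s, so T = P/ω = 158×10³ / 22.93 = 6889 N·m.
J_AB = π(0.204)⁴/32 = 1.70×10^-4 m⁴; J_BC = π(0.161)⁴/32 = 6.60×10^-5 m⁴; J_CD = π(0.174)⁴/32 = 9.00×10^-5 m⁴.
θ = (T/G)·Σ L_i/J_i = (6889/77.5×10⁹)·(3.37/1.70×10^-4 + 2.98/6.60×10^-5 + 1.77/9.00×10^-5) = 7.526×10^-3 rad.

0.431°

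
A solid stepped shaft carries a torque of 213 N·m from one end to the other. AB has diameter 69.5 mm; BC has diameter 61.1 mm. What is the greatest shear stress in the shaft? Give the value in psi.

Under the same torque, τ_max = 16T/(πd³) is largest where d is smallest — segment BC (d = 61.1 mm).
τ_max = 16·213.0/(π·(0.0611)³) = 4.756×10^6 Pa.

690 psi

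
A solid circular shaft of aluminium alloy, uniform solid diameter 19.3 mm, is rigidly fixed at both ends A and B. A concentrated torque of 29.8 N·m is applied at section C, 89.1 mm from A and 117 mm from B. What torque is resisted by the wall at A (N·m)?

16.9 N·m

With uniform GJ and both ends fixed, compatibility θ_AC = θ_CB gives T_A·a = T_B·b, together with T_A + T_B = T₀.
T_A = T₀·b/(a+b) = 29.80·117/206.1 = 16.92 N·m; T_B = 12.88 N·m.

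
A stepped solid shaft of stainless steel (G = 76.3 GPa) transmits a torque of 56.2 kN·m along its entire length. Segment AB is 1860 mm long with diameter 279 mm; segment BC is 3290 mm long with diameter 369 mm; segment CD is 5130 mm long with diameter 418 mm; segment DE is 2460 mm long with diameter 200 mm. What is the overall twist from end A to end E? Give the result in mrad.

J_AB = π(0.279)⁴/32 = 5.95×10^-4 m⁴; J_BC = π(0.369)⁴/32 = 1.82×10^-3 m⁴; J_CD = π(0.418)⁴/32 = 3.00×10^-3 m⁴; J_DE = π(0.200)⁴/32 = 1.57×10^-4 m⁴.
θ = (T/G)·Σ L_i/J_i = (56200/76.3×10⁹)·(1.86/5.95×10^-4 + 3.29/1.82×10^-3 + 5.13/3.00×10^-3 + 2.46/1.57×10^-4) = 0.01643 rad.

16.4 mrad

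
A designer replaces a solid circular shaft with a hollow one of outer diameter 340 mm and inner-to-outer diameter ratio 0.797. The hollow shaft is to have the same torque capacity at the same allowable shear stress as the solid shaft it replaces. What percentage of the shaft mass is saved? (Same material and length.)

Equal τ_max and T ⇒ the solid shaft needs d_s³ = d_o³(1−k⁴), so d_s = 340·(1−0.797⁴)^(1/3) = 286.2 mm.
Area ratio A_h/A_s = d_o²(1−k²)/d_s² = (1−k²)/(1−k⁴)^(2/3) = 0.5148.
Mass saving = 1 − 0.5148 = 48.5 %.

48.5 %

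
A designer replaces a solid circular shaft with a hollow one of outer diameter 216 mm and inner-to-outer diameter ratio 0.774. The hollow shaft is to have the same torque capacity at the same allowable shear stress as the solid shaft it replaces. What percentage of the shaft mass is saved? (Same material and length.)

46.1 %

Equal τ_max and T ⇒ the solid shaft needs d_s³ = d_o³(1−k⁴), so d_s = 216·(1−0.774⁴)^(1/3) = 186.3 mm.
Area ratio A_h/A_s = d_o²(1−k²)/d_s² = (1−k²)/(1−k⁴)^(2/3) = 0.5392.
Mass saving = 1 − 0.5392 = 46.1 %.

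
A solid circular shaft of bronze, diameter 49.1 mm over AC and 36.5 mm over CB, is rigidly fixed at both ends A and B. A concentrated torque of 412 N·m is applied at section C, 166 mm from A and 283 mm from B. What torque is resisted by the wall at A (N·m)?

349 N·m

Compatibility: T_A·a/J_AC = T_B·b/J_CB with T_A + T_B = T₀.
J_AC = 5.71×10^-7 m⁴, J_CB = 1.74×10^-7 m⁴, so T_A = T₀·(J_AC/a)/((J_AC/a)+(J_CB/b)) = 349.4 N·m, T_B = 62.59 N·m.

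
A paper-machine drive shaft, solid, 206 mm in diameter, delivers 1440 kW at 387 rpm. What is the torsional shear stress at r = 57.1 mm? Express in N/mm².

11.5 N/mm²

ω = 2π·387/60 = 40.53 rad/s, so T = P/ω = 1440×10³ / 40.53 = 35530 N·m.
J = πd⁴/32 = π(0.206)⁴/32 = 1.768×10^-4 m⁴.
Shear stress varies linearly with radius: τ = T·r/J = 35530 × 0.0571 / 1.768×10^-4 = 1.148×10^7 Pa.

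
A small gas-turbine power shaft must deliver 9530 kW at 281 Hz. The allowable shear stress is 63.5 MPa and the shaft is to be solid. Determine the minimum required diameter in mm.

75.6 mm

ω = 2π·281 = 1766 rad/s, so T = P/ω = 9530×10³ / 1766 = 5398 N·m.
For a solid shaft τ_max = 16T/(πd³), so d = (16T/(π τ_allow))^(1/3) = (16·5398/(π·6.35×10^7))^(1/3) = 0.07565 m.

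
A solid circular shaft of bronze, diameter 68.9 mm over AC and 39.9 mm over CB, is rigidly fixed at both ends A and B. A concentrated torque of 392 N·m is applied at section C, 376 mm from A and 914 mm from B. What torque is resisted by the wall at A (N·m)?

375 N·m

Compatibility: T_A·a/J_AC = T_B·b/J_CB with T_A + T_B = T₀.
J_AC = 2.21×10^-6 m⁴, J_CB = 2.49×10^-7 m⁴, so T_A = T₀·(J_AC/a)/((J_AC/a)+(J_CB/b)) = 374.7 N·m, T_B = 17.33 N·m.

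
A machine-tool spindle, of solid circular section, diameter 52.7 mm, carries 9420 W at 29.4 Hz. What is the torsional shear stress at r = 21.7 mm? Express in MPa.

1.46 MPa

ω = 2π·29.4 = 184.7 rad/s, so T = P/ω = 9420 / 184.7 = 50.99 N·m.
J = πd⁴/32 = π(0.0527)⁴/32 = 7.573×10^-7 m⁴.
Shear stress varies linearly with radius: τ = T·r/J = 50.99 × 0.0217 / 7.573×10^-7 = 1.461×10^6 Pa.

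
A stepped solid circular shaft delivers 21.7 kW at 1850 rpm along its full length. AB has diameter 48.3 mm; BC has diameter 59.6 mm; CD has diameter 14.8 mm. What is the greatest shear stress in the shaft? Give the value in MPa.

176 MPa

ω = 2π·1850/60 = 193.7 rad/s, so T = P/ω = 21.7×10³ / 193.7 = 112.0 N·m.
Under the same torque, τ_max = 16T/(πd³) is largest where d is smallest — segment CD (d = 14.8 mm).
τ_max = 16·112.0/(π·(0.0148)³) = 1.760×10^8 Pa.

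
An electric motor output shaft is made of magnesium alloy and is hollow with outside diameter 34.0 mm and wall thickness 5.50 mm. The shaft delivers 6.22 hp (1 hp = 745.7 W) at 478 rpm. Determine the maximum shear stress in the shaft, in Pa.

ω = 2π·478/60 = 50.06 rad/s, so T = P/ω = 6.22×745.7 / 50.06 = 92.66 N·m.
J = π(d_o⁴ − d_i⁴)/32 = π(0.0340⁴ − 0.0230⁴)/32 = 1.037×10^-7 m⁴.
τ_max = T·r/J = 92.66 × 0.0170 / 1.037×10^-7 = 1.519×10^7 Pa.

1.52e7 Pa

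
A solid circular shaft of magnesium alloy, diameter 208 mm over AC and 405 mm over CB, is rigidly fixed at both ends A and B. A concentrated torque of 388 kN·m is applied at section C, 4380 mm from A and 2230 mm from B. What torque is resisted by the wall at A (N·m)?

Compatibility: T_A·a/J_AC = T_B·b/J_CB with T_A + T_B = T₀.
J_AC = 1.84×10^-4 m⁴, J_CB = 2.64×10^-3 m⁴, so T_A = T₀·(J_AC/a)/((J_AC/a)+(J_CB/b)) = 13270 N·m, T_B = 374700 N·m.

13300 N·m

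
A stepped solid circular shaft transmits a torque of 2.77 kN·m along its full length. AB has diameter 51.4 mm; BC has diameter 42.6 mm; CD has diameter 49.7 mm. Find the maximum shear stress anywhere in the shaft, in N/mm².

Under the same torque, τ_max = 16T/(πd³) is largest where d is smallest — segment BC (d = 42.6 mm).
τ_max = 16·2770/(π·(0.0426)³) = 1.825×10^8 Pa.

182 N/mm²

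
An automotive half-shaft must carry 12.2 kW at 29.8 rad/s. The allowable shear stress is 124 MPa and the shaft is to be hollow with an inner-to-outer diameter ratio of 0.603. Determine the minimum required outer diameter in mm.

26.9 mm

ω = 29.8 rad/s, so T = P/ω = 12.2×10³ / 29.80 = 409.4 N·m.
For a hollow shaft with d_i/d_o = 0.603: τ_max = 16T/(π d_o³ (1−k⁴)), so d_o = [16T/(π τ_allow (1−k⁴))]^(1/3) = [16·409.4/(π·1.24×10^8·0.8678)]^(1/3) = 0.02686 m.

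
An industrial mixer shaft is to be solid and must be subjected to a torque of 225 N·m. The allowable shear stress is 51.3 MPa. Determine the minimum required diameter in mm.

For a solid shaft τ_max = 16T/(πd³), so d = (16T/(π τ_allow))^(1/3) = (16·225.0/(π·5.13×10^7))^(1/3) = 0.02816 m.

28.2 mm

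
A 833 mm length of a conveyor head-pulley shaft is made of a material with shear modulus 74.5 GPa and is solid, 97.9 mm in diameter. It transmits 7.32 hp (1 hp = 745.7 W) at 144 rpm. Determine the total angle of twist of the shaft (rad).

4.49e-4 rad

ω = 2π·144/60 = 15.08 rad/s, so T = P/ω = 7.32×745.7 / 15.08 = 362.0 N·m.
J = πd⁴/32 = π(0.0979)⁴/32 = 9.018×10^-6 m⁴.
θ = T·L/(G·J) = 362.0 × 0.833 / (74.5×10⁹ × 9.018×10^-6) = 4.488×10^-4 rad.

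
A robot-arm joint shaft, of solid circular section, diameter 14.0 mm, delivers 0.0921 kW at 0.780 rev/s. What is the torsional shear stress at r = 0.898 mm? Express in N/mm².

4.47 N/mm²

ω = 2π·0.780 = 4.901 rad/s, so T = P/ω = 0.0921×10³ / 4.901 = 18.79 N·m.
J = πd⁴/32 = π(0.0140)⁴/32 = 3.771×10^-9 m⁴.
Shear stress varies linearly with radius: τ = T·r/J = 18.79 × 8.98e-4 / 3.771×10^-9 = 4.475×10^6 Pa.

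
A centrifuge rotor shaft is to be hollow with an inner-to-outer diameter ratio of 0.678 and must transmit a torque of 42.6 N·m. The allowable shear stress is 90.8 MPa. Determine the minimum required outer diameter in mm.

14.5 mm

For a hollow shaft with d_i/d_o = 0.678: τ_max = 16T/(π d_o³ (1−k⁴)), so d_o = [16T/(π τ_allow (1−k⁴))]^(1/3) = [16·42.60/(π·9.08×10^7·0.7887)]^(1/3) = 0.01447 m.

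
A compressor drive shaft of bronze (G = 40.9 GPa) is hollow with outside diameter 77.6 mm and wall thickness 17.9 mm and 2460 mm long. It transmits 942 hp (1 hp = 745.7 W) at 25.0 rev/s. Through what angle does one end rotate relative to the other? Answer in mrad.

82.5 mrad

ω = 2π·25.0 = 157.1 rad/s, so T = P/ω = 942×745.7 / 157.1 = 4472 N·m.
J = π(d_o⁴ − d_i⁴)/32 = π(0.0776⁴ − 0.0418⁴)/32 = 3.260×10^-6 m⁴.
θ = T·L/(G·J) = 4472 × 2.46 / (40.9×10⁹ × 3.260×10^-6) = 0.08250 rad.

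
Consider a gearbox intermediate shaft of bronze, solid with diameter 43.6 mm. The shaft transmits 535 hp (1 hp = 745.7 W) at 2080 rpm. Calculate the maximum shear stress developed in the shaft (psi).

16300 psi

ω = 2π·2080/60 = 217.8 rad/s, so T = P/ω = 535×745.7 / 217.8 = 1832 N·m.
J = πd⁴/32 = π(0.0436)⁴/32 = 3.548×10^-7 m⁴.
τ_max = T·r/J = 1832 × 0.0218 / 3.548×10^-7 = 1.125×10^8 Pa.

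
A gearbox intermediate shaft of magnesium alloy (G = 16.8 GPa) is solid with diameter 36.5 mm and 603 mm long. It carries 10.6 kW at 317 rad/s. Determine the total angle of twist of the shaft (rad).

0.00689 rad

ω = 317 rad/s, so T = P/ω = 10.6×10³ / 317.0 = 33.44 N·m.
J = πd⁴/32 = π(0.0365)⁴/32 = 1.742×10^-7 m⁴.
θ = T·L/(G·J) = 33.44 × 0.603 / (16.8×10⁹ × 1.742×10^-7) = 6.888×10^-3 rad.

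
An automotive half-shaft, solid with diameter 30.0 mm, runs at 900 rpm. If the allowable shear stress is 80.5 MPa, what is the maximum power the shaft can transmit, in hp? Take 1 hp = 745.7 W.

53.9 hp

J = πd⁴/32 = π(0.0300)⁴/32 = 7.952×10^-8 m⁴.
T_max = τ_allow·J/r = 8.05×10^7 × 7.952×10^-8 / 0.0150 = 426.8 N·m.
ω = 2π·900/60 = 94.25 rad/s, so P_max = T_max·ω = 4.022×10^4 W.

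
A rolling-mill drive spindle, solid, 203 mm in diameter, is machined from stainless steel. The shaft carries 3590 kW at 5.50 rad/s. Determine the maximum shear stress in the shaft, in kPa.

397000 kPa

ω = 5.50 rad/s, so T = P/ω = 3590×10³ / 5.500 = 652700 N·m.
J = πd⁴/32 = π(0.203)⁴/32 = 1.667×10^-4 m⁴.
τ_max = T·r/J = 652700 × 0.102 / 1.667×10^-4 = 3.974×10^8 Pa.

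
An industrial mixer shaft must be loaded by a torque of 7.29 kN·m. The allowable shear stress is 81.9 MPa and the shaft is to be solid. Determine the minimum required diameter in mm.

For a solid shaft τ_max = 16T/(πd³), so d = (16T/(π τ_allow))^(1/3) = (16·7290/(π·8.19×10^7))^(1/3) = 0.07682 m.

76.8 mm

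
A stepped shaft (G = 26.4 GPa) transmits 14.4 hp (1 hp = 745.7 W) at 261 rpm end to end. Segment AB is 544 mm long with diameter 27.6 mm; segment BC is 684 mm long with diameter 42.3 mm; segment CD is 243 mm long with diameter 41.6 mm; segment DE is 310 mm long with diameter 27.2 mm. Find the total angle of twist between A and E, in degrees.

15.6°

ω = 2π·261/60 = 27.33 rad/s, so T = P/ω = 14.4×745.7 / 27.33 = 392.9 N·m.
J_AB = π(0.0276)⁴/32 = 5.70×10^-8 m⁴; J_BC = π(0.0423)⁴/32 = 3.14×10^-7 m⁴; J_CD = π(0.0416)⁴/32 = 2.94×10^-7 m⁴; J_DE = π(0.0272)⁴/32 = 5.37×10^-8 m⁴.
θ = (T/G)·Σ L_i/J_i = (392.9/26.4×10⁹)·(0.544/5.70×10^-8 + 0.684/3.14×10^-7 + 0.243/2.94×10^-7 + 0.310/5.37×10^-8) = 0.2726 rad.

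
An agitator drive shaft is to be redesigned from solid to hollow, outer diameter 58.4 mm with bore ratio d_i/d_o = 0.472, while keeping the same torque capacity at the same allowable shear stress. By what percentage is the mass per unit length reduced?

19.6 %

Equal τ_max and T ⇒ the solid shaft needs d_s³ = d_o³(1−k⁴), so d_s = 58.4·(1−0.472⁴)^(1/3) = 57.42 mm.
Area ratio A_h/A_s = d_o²(1−k²)/d_s² = (1−k²)/(1−k⁴)^(2/3) = 0.8040.
Mass saving = 1 − 0.8040 = 19.6 %.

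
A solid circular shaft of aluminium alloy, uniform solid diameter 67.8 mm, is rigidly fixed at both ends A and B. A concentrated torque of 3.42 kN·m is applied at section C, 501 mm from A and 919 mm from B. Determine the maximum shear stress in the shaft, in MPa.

36.2 MPa

With uniform GJ and both ends fixed, compatibility θ_AC = θ_CB gives T_A·a = T_B·b, together with T_A + T_B = T₀.
T_A = T₀·b/(a+b) = 3420·919/1420 = 2213 N·m; T_B = 1207 N·m.
τ in each portion: τ_AC = 3.62×10^7 Pa, τ_CB = 1.97×10^7 Pa; maximum is in AC.
τ_max = T_AC·r/J = 2213·0.0339/2.07×10^-6 = 3.617×10^7 Pa.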